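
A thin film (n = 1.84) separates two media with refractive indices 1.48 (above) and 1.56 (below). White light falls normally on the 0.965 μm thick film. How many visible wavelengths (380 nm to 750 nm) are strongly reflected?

At the upper boundary (n = 1.48 to n = 1.84) the reflected ray undergoes a half-wave phase shift.
Ray reflecting at the bottom interface goes from n = 1.84 toward n = 1.56: no phase shift.
Net: one phase inversion between the two reflected rays.
With one net inversion, constructive interference in reflection requires 2 n t = (m + ½) λ.
λ = 2 n t / (m + ½) = 3551 / (m + ½) nm.
m=4: 789 nm (IR); m=5: 646 nm (visible); m=6: 546 nm (visible); m=7: 473 nm (visible); m=8: 418 nm (visible); m=9: 374 nm (UV).

4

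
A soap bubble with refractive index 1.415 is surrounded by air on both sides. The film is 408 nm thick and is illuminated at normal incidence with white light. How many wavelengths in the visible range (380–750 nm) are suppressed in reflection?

At the upper boundary (n = 1.0 to n = 1.415) the reflected ray undergoes a half-wave phase shift.
Bottom surface (1.415 → 1.0): reflection off a lower-index medium gives no phase shift.
Exactly one π shift → a net half-wave offset.
For minimum reflection here: 2 n t = m λ.
λ = 2 n t / m = 1155 / m nm.
m=1: 1155 nm (IR); m=2: 577 nm (visible); m=3: 385 nm (visible); m=4: 289 nm (UV).

2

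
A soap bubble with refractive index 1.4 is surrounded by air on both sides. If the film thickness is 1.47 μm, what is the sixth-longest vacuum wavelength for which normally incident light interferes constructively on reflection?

748 nm

Ray reflecting at the top interface goes from n = 1.0 toward n = 1.4: a half-wave phase shift.
Ray reflecting at the bottom interface goes from n = 1.4 toward n = 1.0: no phase shift.
The two reflections differ by half a wavelength.
With one net inversion, constructive interference in reflection requires 2 n t = (m + ½) λ.
λ = 2 n t / (m + ½). The sixth-longest wavelength is m = 5: λ = 2 × 1.4 × 1470 / 5.50 = 748 nm.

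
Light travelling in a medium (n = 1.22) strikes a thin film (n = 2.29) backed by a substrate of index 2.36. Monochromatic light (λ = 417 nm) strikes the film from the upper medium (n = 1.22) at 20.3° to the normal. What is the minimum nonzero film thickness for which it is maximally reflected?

Ray reflecting at the top interface goes from n = 1.22 toward n = 2.29: a half-wave phase shift.
At the lower boundary (n = 2.29 to n = 2.36) the reflected ray undergoes a half-wave phase shift.
The two reflections carry the same phase change, so no net offset.
For maximum reflection here: 2 n t cos θ_r = m λ.
Snell's law: 1.22 sin 20.3° = 2.29 sin θ_r → sin θ_r = 0.185, cos θ_r = 0.983.
Minimum nonzero at m = 1: t = λ / (2 n cos θ_r) = 417 / (2 × 2.29 × 0.983) = 92.6 nm.

92.6 nm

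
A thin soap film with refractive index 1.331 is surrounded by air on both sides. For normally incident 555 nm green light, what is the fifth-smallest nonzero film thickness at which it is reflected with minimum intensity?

At the upper boundary (n = 1.0 to n = 1.331) the reflected ray undergoes a half-wave phase shift.
Bottom surface (1.331 → 1.0): reflection off a lower-index medium gives no phase shift.
The two reflections differ by half a wavelength.
With one net inversion, destructive interference in reflection requires 2 n t = m λ.
The fifth-smallest nonzero thickness corresponds to m = 5: t = m λ / (2 n) = 5.00 × 555 / (2 × 1.331) = 1042 nm.

1042 nm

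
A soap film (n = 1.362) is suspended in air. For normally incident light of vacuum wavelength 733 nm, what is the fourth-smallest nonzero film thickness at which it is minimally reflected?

1076 nm

Ray reflecting at the top interface goes from n = 1.0 toward n = 1.362: a half-wave phase shift.
Bottom surface (1.362 → 1.0): reflection off a lower-index medium gives no phase shift.
The two reflections differ by half a wavelength.
For minimum reflection here: 2 n t = m λ.
The fourth-smallest nonzero thickness corresponds to m = 4: t = m λ / (2 n) = 4.00 × 733 / (2 × 1.362) = 1076 nm.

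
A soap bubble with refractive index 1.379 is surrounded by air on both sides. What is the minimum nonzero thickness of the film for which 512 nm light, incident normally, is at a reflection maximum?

Ray reflecting at the top interface goes from n = 1.0 toward n = 1.379: a half-wave phase shift.
Ray reflecting at the bottom interface goes from n = 1.379 toward n = 1.0: no phase shift.
Net: one phase inversion between the two reflected rays.
With one net inversion, constructive interference in reflection requires 2 n t = (m + ½) λ.
Minimum at m = 0: t = λ / (4 n) = 512 / (4 × 1.379) = 92.8 nm.

92.8 nm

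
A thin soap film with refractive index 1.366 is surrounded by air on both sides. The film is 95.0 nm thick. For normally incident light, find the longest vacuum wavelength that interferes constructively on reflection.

Top surface (1.0 → 1.366): reflection off a higher-index medium gives a half-wave phase shift.
Bottom surface (1.366 → 1.0): reflection off a lower-index medium gives no phase shift.
The two reflections differ by half a wavelength.
With one net inversion, constructive interference in reflection requires 2 n t = (m + ½) λ.
λ = 2 n t / (m + ½). The longest wavelength is m = 0: λ = 2 × 1.366 × 95.0 / 0.500 = 519 nm.

519 nm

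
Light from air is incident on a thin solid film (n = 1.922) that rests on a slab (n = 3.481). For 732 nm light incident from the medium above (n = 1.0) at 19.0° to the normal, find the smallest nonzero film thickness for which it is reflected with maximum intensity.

193 nm

At the upper boundary (n = 1.0 to n = 1.922) the reflected ray undergoes a half-wave phase shift.
Ray reflecting at the bottom interface goes from n = 1.922 toward n = 3.481: a half-wave phase shift.
Net: no relative phase inversion (both shifts match).
For strong reflection here: 2 n t cos θ_r = m λ.
Snell's law: 1.0 sin 19.0° = 1.922 sin θ_r → sin θ_r = 0.169, cos θ_r = 0.986.
Minimum nonzero at m = 1: t = λ / (2 n cos θ_r) = 732 / (2 × 1.922 × 0.986) = 193 nm.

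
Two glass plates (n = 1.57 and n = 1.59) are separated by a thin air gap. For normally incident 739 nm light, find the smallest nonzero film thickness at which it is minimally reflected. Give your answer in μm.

Ray reflecting at the top interface goes from n = 1.57 toward n = 1.0: no phase shift.
At the lower boundary (n = 1.0 to n = 1.59) the reflected ray undergoes a half-wave phase shift.
Exactly one π shift → a net half-wave offset.
With one net inversion, destructive interference in reflection requires 2 n t = m λ.
Minimum nonzero at m = 1: t = λ / (2 n) = 739 / (2 × 1.0) = 370 nm.

0.370 μm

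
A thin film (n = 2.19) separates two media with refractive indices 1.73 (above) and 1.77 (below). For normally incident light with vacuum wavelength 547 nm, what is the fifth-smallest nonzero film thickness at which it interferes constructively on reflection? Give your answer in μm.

0.562 μm

Ray reflecting at the top interface goes from n = 1.73 toward n = 2.19: a half-wave phase shift.
Bottom surface (2.19 → 1.77): reflection off a lower-index medium gives no phase shift.
The two reflections differ by half a wavelength.
For maximum reflection here: 2 n t = (m + ½) λ.
The fifth-smallest nonzero thickness corresponds to m = 4: t = (m + ½) λ / (2 n) = 4.50 × 547 / (2 × 2.19) = 562 nm.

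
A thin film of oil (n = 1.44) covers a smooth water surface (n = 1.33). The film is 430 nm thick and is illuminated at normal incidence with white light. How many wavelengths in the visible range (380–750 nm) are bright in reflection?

1

At the upper boundary (n = 1.0 to n = 1.44) the reflected ray undergoes a half-wave phase shift.
Bottom surface (1.44 → 1.33): reflection off a lower-index medium gives no phase shift.
Net: one phase inversion between the two reflected rays.
With one net inversion, constructive interference in reflection requires 2 n t = (m + ½) λ.
λ = 2 n t / (m + ½) = 1238 / (m + ½) nm.
m=1: 826 nm (IR); m=2: 495 nm (visible); m=3: 354 nm (UV).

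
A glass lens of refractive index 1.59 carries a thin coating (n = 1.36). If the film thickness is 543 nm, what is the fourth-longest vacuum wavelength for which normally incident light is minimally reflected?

At the upper boundary (n = 1.0 to n = 1.36) the reflected ray undergoes a half-wave phase shift.
At the lower boundary (n = 1.36 to n = 1.59) the reflected ray undergoes a half-wave phase shift.
Net: no relative phase inversion (both shifts match).
With no net inversion, destructive interference in reflection requires 2 n t = (m + ½) λ.
λ = 2 n t / (m + ½). The fourth-longest wavelength is m = 3: λ = 2 × 1.36 × 543 / 3.50 = 422 nm.

422 nm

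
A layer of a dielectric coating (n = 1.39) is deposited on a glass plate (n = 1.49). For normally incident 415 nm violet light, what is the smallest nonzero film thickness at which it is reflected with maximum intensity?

149 nm

Ray reflecting at the top interface goes from n = 1.0 toward n = 1.39: a half-wave phase shift.
Ray reflecting at the bottom interface goes from n = 1.39 toward n = 1.49: a half-wave phase shift.
The two reflections carry the same phase change, so no net offset.
So the condition for constructive reflection is 2 n t = m λ.
The smallest nonzero thickness corresponds to m = 1: t = m λ / (2 n) = 1.00 × 415 / (2 × 1.39) = 149 nm.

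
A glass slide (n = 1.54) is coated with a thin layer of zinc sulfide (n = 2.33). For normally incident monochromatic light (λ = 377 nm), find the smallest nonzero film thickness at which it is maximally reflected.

40.5 nm

Ray reflecting at the top interface goes from n = 1.0 toward n = 2.33: a half-wave phase shift.
At the lower boundary (n = 2.33 to n = 1.54) the reflected ray undergoes no phase shift.
Exactly one π shift → a net half-wave offset.
With one net inversion, constructive interference in reflection requires 2 n t = (m + ½) λ.
Minimum at m = 0: t = λ / (4 n) = 377 / (4 × 2.33) = 40.5 nm.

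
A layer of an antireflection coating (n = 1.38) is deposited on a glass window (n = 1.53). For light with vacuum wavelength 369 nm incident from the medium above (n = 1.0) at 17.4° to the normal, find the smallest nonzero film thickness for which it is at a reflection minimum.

68.5 nm

Top surface (1.0 → 1.38): reflection off a higher-index medium gives a half-wave phase shift.
At the lower boundary (n = 1.38 to n = 1.53) the reflected ray undergoes a half-wave phase shift.
Net: no relative phase inversion (both shifts match).
With no net inversion, destructive interference in reflection requires 2 n t cos θ_r = (m + ½) λ.
Snell's law: 1.0 sin 17.4° = 1.38 sin θ_r → sin θ_r = 0.217, cos θ_r = 0.976.
Minimum at m = 0: t = λ / (4 n cos θ_r) = 369 / (4 × 1.38 × 0.976) = 68.5 nm.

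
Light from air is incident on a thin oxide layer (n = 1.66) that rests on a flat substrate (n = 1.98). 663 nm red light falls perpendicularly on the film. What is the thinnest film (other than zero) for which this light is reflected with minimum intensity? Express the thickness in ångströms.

At the upper boundary (n = 1.0 to n = 1.66) the reflected ray undergoes a half-wave phase shift.
At the lower boundary (n = 1.66 to n = 1.98) the reflected ray undergoes a half-wave phase shift.
Net: no relative phase inversion (both shifts match).
So the condition for destructive reflection is 2 n t = (m + ½) λ.
Minimum at m = 0: t = λ / (4 n) = 663 / (4 × 1.66) = 99.8 nm.

998 Å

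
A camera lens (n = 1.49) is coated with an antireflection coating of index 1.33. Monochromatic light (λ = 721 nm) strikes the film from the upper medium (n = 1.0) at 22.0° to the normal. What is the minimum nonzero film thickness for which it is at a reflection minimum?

141 nm

At the upper boundary (n = 1.0 to n = 1.33) the reflected ray undergoes a half-wave phase shift.
At the lower boundary (n = 1.33 to n = 1.49) the reflected ray undergoes a half-wave phase shift.
Zero or two π shifts → no net half-wave offset.
For weak reflection here: 2 n t cos θ_r = (m + ½) λ.
Snell's law: 1.0 sin 22.0° = 1.33 sin θ_r → sin θ_r = 0.282, cos θ_r = 0.960.
Minimum at m = 0: t = λ / (4 n cos θ_r) = 721 / (4 × 1.33 × 0.960) = 141 nm.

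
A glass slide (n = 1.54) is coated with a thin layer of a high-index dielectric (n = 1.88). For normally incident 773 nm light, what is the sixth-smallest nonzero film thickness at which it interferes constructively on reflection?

Ray reflecting at the top interface goes from n = 1.0 toward n = 1.88: a half-wave phase shift.
Ray reflecting at the bottom interface goes from n = 1.88 toward n = 1.54: no phase shift.
Exactly one π shift → a net half-wave offset.
For maximum reflection here: 2 n t = (m + ½) λ.
The sixth-smallest nonzero thickness corresponds to m = 5: t = (m + ½) λ / (2 n) = 5.50 × 773 / (2 × 1.88) = 1131 nm.

1131 nm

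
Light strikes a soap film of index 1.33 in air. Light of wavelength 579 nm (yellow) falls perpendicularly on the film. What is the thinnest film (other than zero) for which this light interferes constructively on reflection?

At the upper boundary (n = 1.0 to n = 1.33) the reflected ray undergoes a half-wave phase shift.
Bottom surface (1.33 → 1.0): reflection off a lower-index medium gives no phase shift.
Net: one phase inversion between the two reflected rays.
So the condition for constructive reflection is 2 n t = (m + ½) λ.
Minimum at m = 0: t = λ / (4 n) = 579 / (4 × 1.33) = 109 nm.

109 nm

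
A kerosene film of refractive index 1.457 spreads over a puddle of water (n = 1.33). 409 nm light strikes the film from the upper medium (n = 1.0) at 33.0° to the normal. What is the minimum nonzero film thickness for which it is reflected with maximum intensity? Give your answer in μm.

0.0757 μm

Top surface (1.0 → 1.457): reflection off a higher-index medium gives a half-wave phase shift.
At the lower boundary (n = 1.457 to n = 1.33) the reflected ray undergoes no phase shift.
Net: one phase inversion between the two reflected rays.
With one net inversion, constructive interference in reflection requires 2 n t cos θ_r = (m + ½) λ.
Snell's law: 1.0 sin 33.0° = 1.457 sin θ_r → sin θ_r = 0.374, cos θ_r = 0.928.
Minimum at m = 0: t = λ / (4 n cos θ_r) = 409 / (4 × 1.457 × 0.928) = 75.7 nm.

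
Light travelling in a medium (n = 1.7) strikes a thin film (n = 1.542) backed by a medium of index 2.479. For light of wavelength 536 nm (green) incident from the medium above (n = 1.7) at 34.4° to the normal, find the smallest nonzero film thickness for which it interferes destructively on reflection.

Top surface (1.7 → 1.542): reflection off a lower-index medium gives no phase shift.
Bottom surface (1.542 → 2.479): reflection off a higher-index medium gives a half-wave phase shift.
Exactly one π shift → a net half-wave offset.
For weak reflection here: 2 n t cos θ_r = m λ.
Snell's law: 1.7 sin 34.4° = 1.542 sin θ_r → sin θ_r = 0.623, cos θ_r = 0.782.
Minimum nonzero at m = 1: t = λ / (2 n cos θ_r) = 536 / (2 × 1.542 × 0.782) = 222 nm.

222 nm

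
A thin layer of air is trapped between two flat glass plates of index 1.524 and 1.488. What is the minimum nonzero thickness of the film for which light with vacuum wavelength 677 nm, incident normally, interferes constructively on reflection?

Top surface (1.524 → 1.0): reflection off a lower-index medium gives no phase shift.
Bottom surface (1.0 → 1.488): reflection off a higher-index medium gives a half-wave phase shift.
Net: one phase inversion between the two reflected rays.
With one net inversion, constructive interference in reflection requires 2 n t = (m + ½) λ.
Minimum at m = 0: t = λ / (4 n) = 677 / (4 × 1.0) = 169 nm.

169 nm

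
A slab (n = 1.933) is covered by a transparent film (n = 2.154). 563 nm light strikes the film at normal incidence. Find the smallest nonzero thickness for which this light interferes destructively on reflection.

131 nm

Ray reflecting at the top interface goes from n = 1.0 toward n = 2.154: a half-wave phase shift.
Ray reflecting at the bottom interface goes from n = 2.154 toward n = 1.933: no phase shift.
Net: one phase inversion between the two reflected rays.
So the condition for destructive reflection is 2 n t = m λ.
The smallest nonzero thickness corresponds to m = 1: t = m λ / (2 n) = 1.00 × 563 / (2 × 2.154) = 131 nm.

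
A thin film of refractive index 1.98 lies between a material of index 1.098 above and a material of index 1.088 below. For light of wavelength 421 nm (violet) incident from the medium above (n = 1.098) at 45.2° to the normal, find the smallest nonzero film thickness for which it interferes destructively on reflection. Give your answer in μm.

0.116 μm

At the upper boundary (n = 1.098 to n = 1.98) the reflected ray undergoes a half-wave phase shift.
Bottom surface (1.98 → 1.088): reflection off a lower-index medium gives no phase shift.
Net: one phase inversion between the two reflected rays.
So the condition for destructive reflection is 2 n t cos θ_r = m λ.
Snell's law: 1.098 sin 45.2° = 1.98 sin θ_r → sin θ_r = 0.393, cos θ_r = 0.919.
Minimum nonzero at m = 1: t = λ / (2 n cos θ_r) = 421 / (2 × 1.98 × 0.919) = 116 nm.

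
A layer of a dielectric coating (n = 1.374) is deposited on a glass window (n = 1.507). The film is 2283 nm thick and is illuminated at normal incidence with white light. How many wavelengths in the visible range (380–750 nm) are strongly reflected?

8

Ray reflecting at the top interface goes from n = 1.0 toward n = 1.374: a half-wave phase shift.
Ray reflecting at the bottom interface goes from n = 1.374 toward n = 1.507: a half-wave phase shift.
Zero or two π shifts → no net half-wave offset.
For bright reflection here: 2 n t = m λ.
λ = 2 n t / m = 6274 / m nm.
m=8: 784 nm (IR); m=9: 697 nm (visible); m=10: 627 nm (visible); m=11: 570 nm (visible); m=12: 523 nm (visible); m=13: 483 nm (visible); m=14: 448 nm (visible); m=15: 418 nm (visible); m=16: 392 nm (visible); m=17: 369 nm (UV).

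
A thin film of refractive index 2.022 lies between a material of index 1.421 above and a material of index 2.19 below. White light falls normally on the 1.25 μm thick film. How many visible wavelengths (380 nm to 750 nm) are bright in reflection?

7

At the upper boundary (n = 1.421 to n = 2.022) the reflected ray undergoes a half-wave phase shift.
Ray reflecting at the bottom interface goes from n = 2.022 toward n = 2.19: a half-wave phase shift.
Net: no relative phase inversion (both shifts match).
With no net inversion, constructive interference in reflection requires 2 n t = m λ.
λ = 2 n t / m = 5055 / m nm.
m=6: 843 nm (IR); m=7: 722 nm (visible); m=8: 632 nm (visible); m=9: 562 nm (visible); m=10: 506 nm (visible); m=11: 460 nm (visible); m=12: 421 nm (visible); m=13: 389 nm (visible); m=14: 361 nm (UV).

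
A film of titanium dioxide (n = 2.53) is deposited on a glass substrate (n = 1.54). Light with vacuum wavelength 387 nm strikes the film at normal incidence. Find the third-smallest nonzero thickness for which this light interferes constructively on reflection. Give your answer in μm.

0.191 μm

At the upper boundary (n = 1.0 to n = 2.53) the reflected ray undergoes a half-wave phase shift.
Bottom surface (2.53 → 1.54): reflection off a lower-index medium gives no phase shift.
Net: one phase inversion between the two reflected rays.
So the condition for constructive reflection is 2 n t = (m + ½) λ.
The third-smallest nonzero thickness corresponds to m = 2: t = (m + ½) λ / (2 n) = 2.50 × 387 / (2 × 2.53) = 191 nm.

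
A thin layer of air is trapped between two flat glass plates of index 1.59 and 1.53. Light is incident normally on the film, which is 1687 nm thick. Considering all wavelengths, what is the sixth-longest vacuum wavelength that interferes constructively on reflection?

Top surface (1.59 → 1.0): reflection off a lower-index medium gives no phase shift.
Ray reflecting at the bottom interface goes from n = 1.0 toward n = 1.53: a half-wave phase shift.
The two reflections differ by half a wavelength.
So the condition for constructive reflection is 2 n t = (m + ½) λ.
λ = 2 n t / (m + ½). The sixth-longest wavelength is m = 5: λ = 2 × 1.0 × 1687 / 5.50 = 613 nm.

613 nm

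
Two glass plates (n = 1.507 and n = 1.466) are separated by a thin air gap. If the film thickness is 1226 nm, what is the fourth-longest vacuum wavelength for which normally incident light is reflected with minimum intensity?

613 nm

At the upper boundary (n = 1.507 to n = 1.0) the reflected ray undergoes no phase shift.
Ray reflecting at the bottom interface goes from n = 1.0 toward n = 1.466: a half-wave phase shift.
Exactly one π shift → a net half-wave offset.
With one net inversion, destructive interference in reflection requires 2 n t = m λ.
λ = 2 n t / m. The fourth-longest wavelength is m = 4: λ = 2 × 1.0 × 1226 / 4.00 = 613 nm.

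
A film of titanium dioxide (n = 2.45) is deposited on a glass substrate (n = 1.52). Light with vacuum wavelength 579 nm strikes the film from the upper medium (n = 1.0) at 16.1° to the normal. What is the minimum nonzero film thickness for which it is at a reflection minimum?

Top surface (1.0 → 2.45): reflection off a higher-index medium gives a half-wave phase shift.
Bottom surface (2.45 → 1.52): reflection off a lower-index medium gives no phase shift.
The two reflections differ by half a wavelength.
For minimum reflection here: 2 n t cos θ_r = m λ.
Snell's law: 1.0 sin 16.1° = 2.45 sin θ_r → sin θ_r = 0.113, cos θ_r = 0.994.
Minimum nonzero at m = 1: t = λ / (2 n cos θ_r) = 579 / (2 × 2.45 × 0.994) = 119 nm.

119 nm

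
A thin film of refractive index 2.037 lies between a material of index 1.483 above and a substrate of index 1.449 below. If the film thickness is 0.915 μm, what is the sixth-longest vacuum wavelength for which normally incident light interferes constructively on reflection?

Ray reflecting at the top interface goes from n = 1.483 toward n = 2.037: a half-wave phase shift.
At the lower boundary (n = 2.037 to n = 1.449) the reflected ray undergoes no phase shift.
The two reflections differ by half a wavelength.
With one net inversion, constructive interference in reflection requires 2 n t = (m + ½) λ.
λ = 2 n t / (m + ½). The sixth-longest wavelength is m = 5: λ = 2 × 2.037 × 915 / 5.50 = 678 nm.

678 nm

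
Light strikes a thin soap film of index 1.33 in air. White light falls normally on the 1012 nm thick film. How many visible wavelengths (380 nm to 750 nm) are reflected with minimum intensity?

4

Top surface (1.0 → 1.33): reflection off a higher-index medium gives a half-wave phase shift.
At the lower boundary (n = 1.33 to n = 1.0) the reflected ray undergoes no phase shift.
Net: one phase inversion between the two reflected rays.
For dark reflection here: 2 n t = m λ.
λ = 2 n t / m = 2692 / m nm.
m=3: 897 nm (IR); m=4: 673 nm (visible); m=5: 538 nm (visible); m=6: 449 nm (visible); m=7: 385 nm (visible); m=8: 336 nm (UV).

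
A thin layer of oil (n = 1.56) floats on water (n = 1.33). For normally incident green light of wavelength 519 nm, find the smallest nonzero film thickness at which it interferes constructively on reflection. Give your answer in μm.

0.0832 μm

Ray reflecting at the top interface goes from n = 1.0 toward n = 1.56: a half-wave phase shift.
Bottom surface (1.56 → 1.33): reflection off a lower-index medium gives no phase shift.
Exactly one π shift → a net half-wave offset.
With one net inversion, constructive interference in reflection requires 2 n t = (m + ½) λ.
Minimum at m = 0: t = λ / (4 n) = 519 / (4 × 1.56) = 83.2 nm.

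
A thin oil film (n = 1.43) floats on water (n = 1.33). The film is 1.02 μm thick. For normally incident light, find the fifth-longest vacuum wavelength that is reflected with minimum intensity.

583 nm

At the upper boundary (n = 1.0 to n = 1.43) the reflected ray undergoes a half-wave phase shift.
Ray reflecting at the bottom interface goes from n = 1.43 toward n = 1.33: no phase shift.
Net: one phase inversion between the two reflected rays.
For dark reflection here: 2 n t = m λ.
λ = 2 n t / m. The fifth-longest wavelength is m = 5: λ = 2 × 1.43 × 1020 / 5.00 = 583 nm.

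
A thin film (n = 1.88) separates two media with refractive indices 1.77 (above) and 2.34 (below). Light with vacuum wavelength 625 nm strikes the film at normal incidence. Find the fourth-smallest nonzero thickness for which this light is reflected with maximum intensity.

665 nm

Top surface (1.77 → 1.88): reflection off a higher-index medium gives a half-wave phase shift.
Ray reflecting at the bottom interface goes from n = 1.88 toward n = 2.34: a half-wave phase shift.
Net: no relative phase inversion (both shifts match).
For maximum reflection here: 2 n t = m λ.
The fourth-smallest nonzero thickness corresponds to m = 4: t = m λ / (2 n) = 4.00 × 625 / (2 × 1.88) = 665 nm.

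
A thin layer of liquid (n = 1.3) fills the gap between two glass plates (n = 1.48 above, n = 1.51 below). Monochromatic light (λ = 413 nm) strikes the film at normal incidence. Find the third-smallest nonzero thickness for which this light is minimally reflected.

477 nm

Top surface (1.48 → 1.3): reflection off a lower-index medium gives no phase shift.
Bottom surface (1.3 → 1.51): reflection off a higher-index medium gives a half-wave phase shift.
Net: one phase inversion between the two reflected rays.
With one net inversion, destructive interference in reflection requires 2 n t = m λ.
The third-smallest nonzero thickness corresponds to m = 3: t = m λ / (2 n) = 3.00 × 413 / (2 × 1.3) = 477 nm.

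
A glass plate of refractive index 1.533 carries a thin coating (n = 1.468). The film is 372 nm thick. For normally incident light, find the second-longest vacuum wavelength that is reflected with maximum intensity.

At the upper boundary (n = 1.0 to n = 1.468) the reflected ray undergoes a half-wave phase shift.
At the lower boundary (n = 1.468 to n = 1.533) the reflected ray undergoes a half-wave phase shift.
The two reflections carry the same phase change, so no net offset.
So the condition for constructive reflection is 2 n t = m λ.
λ = 2 n t / m. The second-longest wavelength is m = 2: λ = 2 × 1.468 × 372 / 2.00 = 546 nm.

546 nm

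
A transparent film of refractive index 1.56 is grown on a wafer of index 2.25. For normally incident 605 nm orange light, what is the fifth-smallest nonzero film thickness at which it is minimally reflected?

873 nm

Top surface (1.0 → 1.56): reflection off a higher-index medium gives a half-wave phase shift.
Bottom surface (1.56 → 2.25): reflection off a higher-index medium gives a half-wave phase shift.
Zero or two π shifts → no net half-wave offset.
For weak reflection here: 2 n t = (m + ½) λ.
The fifth-smallest nonzero thickness corresponds to m = 4: t = (m + ½) λ / (2 n) = 4.50 × 605 / (2 × 1.56) = 873 nm.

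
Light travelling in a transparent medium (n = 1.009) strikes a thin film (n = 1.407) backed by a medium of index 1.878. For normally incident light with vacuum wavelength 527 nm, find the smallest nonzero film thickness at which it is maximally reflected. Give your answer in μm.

0.187 μm

At the upper boundary (n = 1.009 to n = 1.407) the reflected ray undergoes a half-wave phase shift.
At the lower boundary (n = 1.407 to n = 1.878) the reflected ray undergoes a half-wave phase shift.
Zero or two π shifts → no net half-wave offset.
For maximum reflection here: 2 n t = m λ.
Minimum nonzero at m = 1: t = λ / (2 n) = 527 / (2 × 1.407) = 187 nm.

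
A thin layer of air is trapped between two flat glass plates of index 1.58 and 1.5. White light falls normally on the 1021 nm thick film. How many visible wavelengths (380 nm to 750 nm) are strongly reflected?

2

Top surface (1.58 → 1.0): reflection off a lower-index medium gives no phase shift.
Ray reflecting at the bottom interface goes from n = 1.0 toward n = 1.5: a half-wave phase shift.
Net: one phase inversion between the two reflected rays.
With one net inversion, constructive interference in reflection requires 2 n t = (m + ½) λ.
λ = 2 n t / (m + ½) = 2042 / (m + ½) nm.
m=2: 817 nm (IR); m=3: 583 nm (visible); m=4: 454 nm (visible); m=5: 371 nm (UV).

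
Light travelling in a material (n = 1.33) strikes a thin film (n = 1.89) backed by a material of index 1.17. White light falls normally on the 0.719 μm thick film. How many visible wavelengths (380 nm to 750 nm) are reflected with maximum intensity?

Ray reflecting at the top interface goes from n = 1.33 toward n = 1.89: a half-wave phase shift.
Bottom surface (1.89 → 1.17): reflection off a lower-index medium gives no phase shift.
Exactly one π shift → a net half-wave offset.
For maximum reflection here: 2 n t = (m + ½) λ.
λ = 2 n t / (m + ½) = 2718 / (m + ½) nm.
m=3: 777 nm (IR); m=4: 604 nm (visible); m=5: 494 nm (visible); m=6: 418 nm (visible); m=7: 362 nm (UV).

3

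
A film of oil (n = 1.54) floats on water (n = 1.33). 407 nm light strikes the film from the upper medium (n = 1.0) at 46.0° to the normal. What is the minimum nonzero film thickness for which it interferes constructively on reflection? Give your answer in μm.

Ray reflecting at the top interface goes from n = 1.0 toward n = 1.54: a half-wave phase shift.
Bottom surface (1.54 → 1.33): reflection off a lower-index medium gives no phase shift.
The two reflections differ by half a wavelength.
With one net inversion, constructive interference in reflection requires 2 n t cos θ_r = (m + ½) λ.
Snell's law: 1.0 sin 46.0° = 1.54 sin θ_r → sin θ_r = 0.467, cos θ_r = 0.884.
Minimum at m = 0: t = λ / (4 n cos θ_r) = 407 / (4 × 1.54 × 0.884) = 74.7 nm.

0.0747 μm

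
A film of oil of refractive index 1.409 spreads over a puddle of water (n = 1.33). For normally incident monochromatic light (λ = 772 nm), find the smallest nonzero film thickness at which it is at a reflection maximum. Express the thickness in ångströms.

1370 Å

Ray reflecting at the top interface goes from n = 1.0 toward n = 1.409: a half-wave phase shift.
Ray reflecting at the bottom interface goes from n = 1.409 toward n = 1.33: no phase shift.
Net: one phase inversion between the two reflected rays.
With one net inversion, constructive interference in reflection requires 2 n t = (m + ½) λ.
Minimum at m = 0: t = λ / (4 n) = 772 / (4 × 1.409) = 137 nm.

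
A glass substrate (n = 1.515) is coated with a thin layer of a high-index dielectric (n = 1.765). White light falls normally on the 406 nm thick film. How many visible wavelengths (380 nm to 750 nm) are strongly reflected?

2

Ray reflecting at the top interface goes from n = 1.0 toward n = 1.765: a half-wave phase shift.
Ray reflecting at the bottom interface goes from n = 1.765 toward n = 1.515: no phase shift.
Exactly one π shift → a net half-wave offset.
So the condition for constructive reflection is 2 n t = (m + ½) λ.
λ = 2 n t / (m + ½) = 1433 / (m + ½) nm.
m=1: 955 nm (IR); m=2: 573 nm (visible); m=3: 409 nm (visible); m=4: 318 nm (UV).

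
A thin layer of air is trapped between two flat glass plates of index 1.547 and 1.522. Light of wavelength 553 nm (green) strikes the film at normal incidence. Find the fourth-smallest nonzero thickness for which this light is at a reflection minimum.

1106 nm

Ray reflecting at the top interface goes from n = 1.547 toward n = 1.0: no phase shift.
Bottom surface (1.0 → 1.522): reflection off a higher-index medium gives a half-wave phase shift.
Net: one phase inversion between the two reflected rays.
So the condition for destructive reflection is 2 n t = m λ.
The fourth-smallest nonzero thickness corresponds to m = 4: t = m λ / (2 n) = 4.00 × 553 / (2 × 1.0) = 1106 nm.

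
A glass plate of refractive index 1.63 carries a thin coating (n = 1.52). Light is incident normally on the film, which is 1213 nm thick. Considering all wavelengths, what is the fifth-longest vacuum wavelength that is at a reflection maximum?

At the upper boundary (n = 1.0 to n = 1.52) the reflected ray undergoes a half-wave phase shift.
Ray reflecting at the bottom interface goes from n = 1.52 toward n = 1.63: a half-wave phase shift.
Net: no relative phase inversion (both shifts match).
For strong reflection here: 2 n t = m λ.
λ = 2 n t / m. The fifth-longest wavelength is m = 5: λ = 2 × 1.52 × 1213 / 5.00 = 738 nm.

738 nm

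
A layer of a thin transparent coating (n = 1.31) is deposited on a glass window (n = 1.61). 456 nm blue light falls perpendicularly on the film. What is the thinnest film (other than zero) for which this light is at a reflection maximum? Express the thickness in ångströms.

1740 Å

Ray reflecting at the top interface goes from n = 1.0 toward n = 1.31: a half-wave phase shift.
Bottom surface (1.31 → 1.61): reflection off a higher-index medium gives a half-wave phase shift.
Zero or two π shifts → no net half-wave offset.
For strong reflection here: 2 n t = m λ.
Minimum nonzero at m = 1: t = λ / (2 n) = 456 / (2 × 1.31) = 174 nm.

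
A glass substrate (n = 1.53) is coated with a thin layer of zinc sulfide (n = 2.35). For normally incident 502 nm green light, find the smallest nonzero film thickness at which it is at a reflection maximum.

53.4 nm

Top surface (1.0 → 2.35): reflection off a higher-index medium gives a half-wave phase shift.
Bottom surface (2.35 → 1.53): reflection off a lower-index medium gives no phase shift.
Exactly one π shift → a net half-wave offset.
With one net inversion, constructive interference in reflection requires 2 n t = (m + ½) λ.
Minimum at m = 0: t = λ / (4 n) = 502 / (4 × 2.35) = 53.4 nm.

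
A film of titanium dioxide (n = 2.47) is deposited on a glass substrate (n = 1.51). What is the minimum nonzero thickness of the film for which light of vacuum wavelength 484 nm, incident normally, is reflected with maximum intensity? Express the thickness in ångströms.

490 Å

Top surface (1.0 → 2.47): reflection off a higher-index medium gives a half-wave phase shift.
Ray reflecting at the bottom interface goes from n = 2.47 toward n = 1.51: no phase shift.
The two reflections differ by half a wavelength.
So the condition for constructive reflection is 2 n t = (m + ½) λ.
Minimum at m = 0: t = λ / (4 n) = 484 / (4 × 2.47) = 49.0 nm.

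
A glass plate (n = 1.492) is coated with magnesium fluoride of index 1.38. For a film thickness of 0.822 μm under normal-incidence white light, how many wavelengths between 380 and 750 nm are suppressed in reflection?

3

Top surface (1.0 → 1.38): reflection off a higher-index medium gives a half-wave phase shift.
Ray reflecting at the bottom interface goes from n = 1.38 toward n = 1.492: a half-wave phase shift.
Net: no relative phase inversion (both shifts match).
So the condition for destructive reflection is 2 n t = (m + ½) λ.
λ = 2 n t / (m + ½) = 2269 / (m + ½) nm.
m=2: 907 nm (IR); m=3: 648 nm (visible); m=4: 504 nm (visible); m=5: 412 nm (visible); m=6: 349 nm (UV).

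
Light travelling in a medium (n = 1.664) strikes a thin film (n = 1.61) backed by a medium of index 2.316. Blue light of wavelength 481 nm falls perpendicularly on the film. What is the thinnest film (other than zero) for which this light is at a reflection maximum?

74.7 nm

Ray reflecting at the top interface goes from n = 1.664 toward n = 1.61: no phase shift.
Bottom surface (1.61 → 2.316): reflection off a higher-index medium gives a half-wave phase shift.
Net: one phase inversion between the two reflected rays.
With one net inversion, constructive interference in reflection requires 2 n t = (m + ½) λ.
Minimum at m = 0: t = λ / (4 n) = 481 / (4 × 1.61) = 74.7 nm.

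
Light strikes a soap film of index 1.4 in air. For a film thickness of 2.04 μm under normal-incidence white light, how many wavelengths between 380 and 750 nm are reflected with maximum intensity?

At the upper boundary (n = 1.0 to n = 1.4) the reflected ray undergoes a half-wave phase shift.
At the lower boundary (n = 1.4 to n = 1.0) the reflected ray undergoes no phase shift.
The two reflections differ by half a wavelength.
So the condition for constructive reflection is 2 n t = (m + ½) λ.
λ = 2 n t / (m + ½) = 5712 / (m + ½) nm.
m=7: 762 nm (IR); m=8: 672 nm (visible); m=9: 601 nm (visible); m=10: 544 nm (visible); m=11: 497 nm (visible); m=12: 457 nm (visible); m=13: 423 nm (visible); m=14: 394 nm (visible); m=15: 369 nm (UV).

7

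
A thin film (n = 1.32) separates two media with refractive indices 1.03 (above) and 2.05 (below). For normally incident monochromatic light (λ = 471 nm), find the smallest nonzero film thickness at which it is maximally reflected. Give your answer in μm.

At the upper boundary (n = 1.03 to n = 1.32) the reflected ray undergoes a half-wave phase shift.
Ray reflecting at the bottom interface goes from n = 1.32 toward n = 2.05: a half-wave phase shift.
The two reflections carry the same phase change, so no net offset.
So the condition for constructive reflection is 2 n t = m λ.
Minimum nonzero at m = 1: t = λ / (2 n) = 471 / (2 × 1.32) = 178 nm.

0.178 μm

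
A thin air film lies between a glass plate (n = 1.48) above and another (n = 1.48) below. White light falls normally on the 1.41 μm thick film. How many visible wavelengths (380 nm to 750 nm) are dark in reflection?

At the upper boundary (n = 1.48 to n = 1.0) the reflected ray undergoes no phase shift.
At the lower boundary (n = 1.0 to n = 1.48) the reflected ray undergoes a half-wave phase shift.
Net: one phase inversion between the two reflected rays.
With one net inversion, destructive interference in reflection requires 2 n t = m λ.
λ = 2 n t / m = 2820 / m nm.
m=3: 940 nm (IR); m=4: 705 nm (visible); m=5: 564 nm (visible); m=6: 470 nm (visible); m=7: 403 nm (visible); m=8: 353 nm (UV).

4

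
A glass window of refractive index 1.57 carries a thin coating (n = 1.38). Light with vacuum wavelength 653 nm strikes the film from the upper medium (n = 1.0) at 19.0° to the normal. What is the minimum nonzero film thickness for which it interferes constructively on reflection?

243 nm

Top surface (1.0 → 1.38): reflection off a higher-index medium gives a half-wave phase shift.
At the lower boundary (n = 1.38 to n = 1.57) the reflected ray undergoes a half-wave phase shift.
Net: no relative phase inversion (both shifts match).
For bright reflection here: 2 n t cos θ_r = m λ.
Snell's law: 1.0 sin 19.0° = 1.38 sin θ_r → sin θ_r = 0.236, cos θ_r = 0.972.
Minimum nonzero at m = 1: t = λ / (2 n cos θ_r) = 653 / (2 × 1.38 × 0.972) = 243 nm.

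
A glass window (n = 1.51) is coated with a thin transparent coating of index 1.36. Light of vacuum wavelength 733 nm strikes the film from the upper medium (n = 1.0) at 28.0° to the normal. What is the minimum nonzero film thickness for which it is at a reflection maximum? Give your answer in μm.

At the upper boundary (n = 1.0 to n = 1.36) the reflected ray undergoes a half-wave phase shift.
Bottom surface (1.36 → 1.51): reflection off a higher-index medium gives a half-wave phase shift.
Net: no relative phase inversion (both shifts match).
With no net inversion, constructive interference in reflection requires 2 n t cos θ_r = m λ.
Snell's law: 1.0 sin 28.0° = 1.36 sin θ_r → sin θ_r = 0.345, cos θ_r = 0.939.
Minimum nonzero at m = 1: t = λ / (2 n cos θ_r) = 733 / (2 × 1.36 × 0.939) = 287 nm.

0.287 μm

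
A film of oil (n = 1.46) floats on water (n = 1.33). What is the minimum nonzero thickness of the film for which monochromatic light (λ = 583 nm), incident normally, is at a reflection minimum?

200 nm

Ray reflecting at the top interface goes from n = 1.0 toward n = 1.46: a half-wave phase shift.
Bottom surface (1.46 → 1.33): reflection off a lower-index medium gives no phase shift.
Exactly one π shift → a net half-wave offset.
For weak reflection here: 2 n t = m λ.
Minimum nonzero at m = 1: t = λ / (2 n) = 583 / (2 × 1.46) = 200 nm.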